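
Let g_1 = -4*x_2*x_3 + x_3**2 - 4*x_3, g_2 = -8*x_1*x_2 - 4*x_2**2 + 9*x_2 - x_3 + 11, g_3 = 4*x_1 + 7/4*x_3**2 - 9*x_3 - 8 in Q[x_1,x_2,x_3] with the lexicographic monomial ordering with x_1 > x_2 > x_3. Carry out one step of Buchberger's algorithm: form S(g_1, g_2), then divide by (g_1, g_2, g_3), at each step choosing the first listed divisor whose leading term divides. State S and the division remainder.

S(g_1, g_2) = -1/4*x_1*x_3**2 + x_1*x_3 - 1/2*x_2**2*x_3 + 9/8*x_2*x_3 - 1/8*x_3**2 + 11/8*x_3; remainder on division = 7/64*x_3**4 - 33/32*x_3**3 + 69/32*x_3**2 + 7/4*x_3.

lcm(LM(g_1), LM(g_2)) = x_1*x_2*x_3.
S = (lcm/LT(g_1))·g_1 − (lcm/LT(g_2))·g_2 = -1/4*x_1*x_3**2 + x_1*x_3 - 1/2*x_2**2*x_3 + 9/8*x_2*x_3 - 1/8*x_3**2 + 11/8*x_3.
Reduce S modulo (g_1, g_2, g_3) in that order:
  leading term x_1*x_3**2: subtract (-1/16*x_3**2)·g_3 from -1/4*x_1*x_3**2 + x_1*x_3 - 1/2*x_2**2*x_3 + 9/8*x_2*x_3 - 1/8*x_3**2 + 11/8*x_3 → x_1*x_3 - 1/2*x_2**2*x_3 + 9/8*x_2*x_3 + 7/64*x_3**4 - 9/16*x_3**3 - 5/8*x_3**2 + 11/8*x_3
  leading term x_1*x_3: subtract (1/4*x_3)·g_3 from x_1*x_3 - 1/2*x_2**2*x_3 + 9/8*x_2*x_3 + 7/64*x_3**4 - 9/16*x_3**3 - 5/8*x_3**2 + 11/8*x_3 → -1/2*x_2**2*x_3 + 9/8*x_2*x_3 + 7/64*x_3**4 - x_3**3 + 13/8*x_3**2 + 27/8*x_3
  leading term x_2**2*x_3: subtract (1/8*x_2)·g_1 from -1/2*x_2**2*x_3 + 9/8*x_2*x_3 + 7/64*x_3**4 - x_3**3 + 13/8*x_3**2 + 27/8*x_3 → -1/8*x_2*x_3**2 + 13/8*x_2*x_3 + 7/64*x_3**4 - x_3**3 + 13/8*x_3**2 + 27/8*x_3
  leading term x_2*x_3**2: subtract (1/32*x_3)·g_1 from -1/8*x_2*x_3**2 + 13/8*x_2*x_3 + 7/64*x_3**4 - x_3**3 + 13/8*x_3**2 + 27/8*x_3 → 13/8*x_2*x_3 + 7/64*x_3**4 - 33/32*x_3**3 + 7/4*x_3**2 + 27/8*x_3
  leading term x_2*x_3: subtract (-13/32)·g_1 from 13/8*x_2*x_3 + 7/64*x_3**4 - 33/32*x_3**3 + 7/4*x_3**2 + 27/8*x_3 → 7/64*x_3**4 - 33/32*x_3**3 + 69/32*x_3**2 + 7/4*x_3
  leading term x_3**4: no divisor's leading term divides it; move 7/64*x_3**4 to the remainder.
  leading term x_3**3: no divisor's leading term divides it; move -33/32*x_3**3 to the remainder.
  leading term x_3**2: no divisor's leading term divides it; move 69/32*x_3**2 to the remainder.
  leading term x_3: no divisor's leading term divides it; move 7/4*x_3 to the remainder.
The remainder 7/64*x_3**4 - 33/32*x_3**3 + 69/32*x_3**2 + 7/4*x_3 is nonzero, so it would be added as the next basis element.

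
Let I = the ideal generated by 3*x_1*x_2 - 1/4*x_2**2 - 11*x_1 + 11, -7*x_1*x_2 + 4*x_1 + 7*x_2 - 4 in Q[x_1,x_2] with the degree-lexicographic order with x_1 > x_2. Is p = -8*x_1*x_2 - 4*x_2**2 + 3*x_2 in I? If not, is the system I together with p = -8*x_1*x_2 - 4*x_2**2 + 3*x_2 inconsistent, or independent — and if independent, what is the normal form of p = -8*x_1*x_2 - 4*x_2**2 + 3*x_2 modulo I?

-8*x_1*x_2 - 4*x_2**2 + 3*x_2 is independent of I; its normal form modulo I is 144*x_1 - 53*x_2 - 144.

First compute the reduced Gröbner basis of I by Buchberger's algorithm.
f_1 = 3*x_1*x_2 - 1/4*x_2**2 - 11*x_1 + 11, LT = x_1*x_2.
f_2 = -7*x_1*x_2 + 4*x_1 + 7*x_2 - 4, LT = x_1*x_2.

S(f_1,f_2): lcm = x_1*x_2. S = -1/12*x_2**2 - 65/21*x_1 + x_2 + 65/21.
  reduce S modulo (f_1, f_2):
  remainder -1/12*x_2**2 - 65/21*x_1 + x_2 + 65/21 ≠ 0; add h_3 = -1/12*x_2**2 - 65/21*x_1 + x_2 + 65/21 to the basis.

S(f_1,h_3): lcm = x_1*x_2**2. S = -1/12*x_2**3 - 260/7*x_1**2 + 25/3*x_1*x_2 + 260/7*x_1 + 11/3*x_2.
  reduce S modulo (f_1, f_2, h_3):
  remainder -260/7*x_1**2 + 3960/49*x_1 - 2140/49 ≠ 0; add h_4 = -260/7*x_1**2 + 3960/49*x_1 - 2140/49 to the basis.

The other S-polynomials (S(f_2,h_3), S(f_1,h_4), S(f_2,h_4), S(h_3,h_4)) all reduce to 0 modulo the current basis, so we have a Gröbner basis.
Inter-reduce: drop elements whose leading term is divisible by another's, tail-reduce, and make monic.
Reduced Gröbner basis: {x_1**2 - 198/91*x_1 + 107/91, x_1*x_2 - 4/7*x_1 - x_2 + 4/7, x_2**2 + 260/7*x_1 - 12*x_2 - 260/7}.
Label its elements g_1 = x_1**2 - 198/91*x_1 + 107/91, g_2 = x_1*x_2 - 4/7*x_1 - x_2 + 4/7, g_3 = x_2**2 + 260/7*x_1 - 12*x_2 - 260/7.

Reduce p = -8*x_1*x_2 - 4*x_2**2 + 3*x_2 modulo G:
  leading term x_1*x_2: subtract (-8)·g_2 from -8*x_1*x_2 - 4*x_2**2 + 3*x_2 → -4*x_2**2 - 32/7*x_1 - 5*x_2 + 32/7
  leading term x_2**2: subtract (-4)·g_3 from -4*x_2**2 - 32/7*x_1 - 5*x_2 + 32/7 → 144*x_1 - 53*x_2 - 144
  leading term x_1: no divisor's leading term divides it; move 144*x_1 to the remainder.
  leading term x_2: no divisor's leading term divides it; move -53*x_2 to the remainder.
  leading term 1: no divisor's leading term divides it; move -144 to the remainder.
  normal form = 144*x_1 - 53*x_2 - 144.
The normal form is nonzero, so p ∉ I. Since p minus its normal form lies in I, I + (p) = I + (r) where r = 144*x_1 - 53*x_2 - 144; decide whether this ideal is the whole ring.
Run Buchberger on G together with r (pairs among the g_i already reduce to 0 since G is a Gröbner basis):
g_1 = x_1**2 - 198/91*x_1 + 107/91, LT = x_1**2.
g_2 = x_1*x_2 - 4/7*x_1 - x_2 + 4/7, LT = x_1*x_2.
g_3 = x_2**2 + 260/7*x_1 - 12*x_2 - 260/7, LT = x_2**2.
r = 144*x_1 - 53*x_2 - 144, LT = x_1.

S(g_1,r): lcm = x_1**2. S = 53/144*x_1*x_2 - 107/91*x_1 + 107/91.
  reduce S modulo (g_1, g_2, g_3, r):
  remainder 5989/471744*x_2 ≠ 0; add m_5 = 5989/471744*x_2 to the basis.

The other S-polynomials (S(g_1,g_2), S(g_1,g_3), S(g_2,g_3), S(g_2,r), S(g_3,r), S(g_1,m_5), S(g_2,m_5), S(g_3,m_5), S(r,m_5)) all reduce to 0 modulo the current basis, so we have a Gröbner basis.
Inter-reduce: drop elements whose leading term is divisible by another's, tail-reduce, and make monic.
Reduced Gröbner basis: {x_1 - 1, x_2}.
The reduced Gröbner basis of I + (p) is {x_1 - 1, x_2} ≠ {1}, a proper ideal, so the enlarged system stays consistent: p is independent of I, with normal form 144*x_1 - 53*x_2 - 144.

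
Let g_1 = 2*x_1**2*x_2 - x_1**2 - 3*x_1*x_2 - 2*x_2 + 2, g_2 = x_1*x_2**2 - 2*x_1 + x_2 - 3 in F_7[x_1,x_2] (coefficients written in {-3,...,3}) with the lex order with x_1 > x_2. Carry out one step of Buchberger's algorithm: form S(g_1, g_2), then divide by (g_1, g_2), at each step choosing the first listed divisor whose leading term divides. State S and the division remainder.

S(g_1, g_2) = 3*x_1**2*x_2 + 2*x_1**2 + 2*x_1*x_2**2 - x_1*x_2 + 3*x_1 - x_2**2 + x_2; remainder on division = -x_2**2 + 2*x_2 + 3.

lcm(LM(g_1), LM(g_2)) = x_1**2*x_2**2.
S = (lcm/LT(g_1))·g_1 − (lcm/LT(g_2))·g_2 = 3*x_1**2*x_2 + 2*x_1**2 + 2*x_1*x_2**2 - x_1*x_2 + 3*x_1 - x_2**2 + x_2.
Reduce S modulo (g_1, g_2) in that order:
  leading term x_1**2*x_2: subtract (-2)·g_1 from 3*x_1**2*x_2 + 2*x_1**2 + 2*x_1*x_2**2 - x_1*x_2 + 3*x_1 - x_2**2 + x_2 → 2*x_1*x_2**2 + 3*x_1 - x_2**2 - 3*x_2 - 3
  leading term x_1*x_2**2: subtract (2)·g_2 from 2*x_1*x_2**2 + 3*x_1 - x_2**2 - 3*x_2 - 3 → -x_2**2 + 2*x_2 + 3
  leading term x_2**2: no divisor's leading term divides it; move -x_2**2 to the remainder.
  leading term x_2: no divisor's leading term divides it; move 2*x_2 to the remainder.
  leading term 1: no divisor's leading term divides it; move 3 to the remainder.
The remainder -x_2**2 + 2*x_2 + 3 is nonzero, so it would be added as the next basis element.
An S-polynomial is built so that the two leading terms cancel; whether anything survives reduction is exactly the Gröbner-basis criterion.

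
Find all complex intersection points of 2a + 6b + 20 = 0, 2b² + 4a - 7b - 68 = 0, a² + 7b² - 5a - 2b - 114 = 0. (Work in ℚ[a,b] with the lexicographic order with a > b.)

Compute a lex Gröbner basis by Buchberger's algorithm.
f_1 = 2a + 6b + 20, LT = a.
f_2 = 4a + 2b² - 7b - 68, LT = a.
f_3 = a² - 5a + 7b² - 2b - 114, LT = a².

S(f_1,f_2): lcm = a. S = -½b² + 19/4b + 27.
  reduce S modulo (f_1, f_2, f_3):
  remainder -½b² + 19/4b + 27 ≠ 0; add h_4 = -½b² + 19/4b + 27 to the basis.

S(f_1,f_3): lcm = a². S = 3ab + 15a - 7b² + 2b + 114.
  reduce S modulo (f_1, f_2, f_3, h_4):
  remainder -225b - 900 ≠ 0; add h_5 = -225b - 900 to the basis.

The other S-polynomials (S(f_2,f_3), S(f_1,h_4), S(f_2,h_4), S(f_3,h_4), S(f_1,h_5), S(f_2,h_5), S(f_3,h_5), S(h_4,h_5)) all reduce to 0 modulo the current basis, so we have a Gröbner basis.
Inter-reduce: drop elements whose leading term is divisible by another's, tail-reduce, and make monic.
Reduced Gröbner basis: {a - 2, b + 4}.

Elimination: the polynomial b + 4 lies in the elimination ideal for b, so b ∈ {-4}. For each such b, the remaining basis elements (now univariate) give the rest of the solution.
  b = -4: the earlier basis element becomes a - 2 = 0, giving a = 2 — point (2, -4).

{(2, -4)}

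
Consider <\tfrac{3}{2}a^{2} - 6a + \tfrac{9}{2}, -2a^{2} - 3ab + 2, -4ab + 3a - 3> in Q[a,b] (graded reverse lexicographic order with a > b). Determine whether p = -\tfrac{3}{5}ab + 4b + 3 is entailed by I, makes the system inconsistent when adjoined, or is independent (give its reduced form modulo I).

First compute the reduced Gröbner basis of I by Buchberger's algorithm.
f_1 = \tfrac{3}{2}a^{2} - 6a + \tfrac{9}{2}, LT = a^{2}.
f_2 = -2a^{2} - 3ab + 2, LT = a^{2}.
f_3 = -4ab + 3a - 3, LT = ab.

S(f_1,f_2): lcm = a^{2}. S = -\tfrac{3}{2}ab - 4a + 4.
  reduce S modulo (f_1, f_2, f_3):
  remainder -\tfrac{41}{8}a + \tfrac{41}{8} ≠ 0; add h_4 = -\tfrac{41}{8}a + \tfrac{41}{8} to the basis.

S(f_1,f_3): lcm = a^{2}b. S = \tfrac{3}{4}a^{2} - 4ab - \tfrac{3}{4}a + 3b.
  reduce S modulo (f_1, f_2, f_3, h_4):
  remainder 3b ≠ 0; add h_5 = 3b to the basis.

The other S-polynomials (S(f_2,f_3), S(f_1,h_4), S(f_2,h_4), S(f_3,h_4), S(f_1,h_5), S(f_2,h_5), S(f_3,h_5), S(h_4,h_5)) all reduce to 0 modulo the current basis, so we have a Gröbner basis.
Inter-reduce: drop elements whose leading term is divisible by another's, tail-reduce, and make monic.
Reduced Gröbner basis: {a - 1, b}.
Label its elements g_1 = a - 1, g_2 = b.

Reduce p = -\tfrac{3}{5}ab + 4b + 3 modulo G:
  leading term ab: subtract (-\tfrac{3}{5}b)·g_1 from -\tfrac{3}{5}ab + 4b + 3 → \tfrac{17}{5}b + 3
  leading term b: subtract (\tfrac{17}{5})·g_2 from \tfrac{17}{5}b + 3 → 3
  leading term 1: no divisor's leading term divides it; move 3 to the remainder.
  normal form = 3.
The normal form is nonzero, so p ∉ I. Since p minus its normal form lies in I, I + (p) = I + (r) where r = 3; decide whether this ideal is the whole ring.
Here r = 3 is a nonzero constant, hence a unit: 1 ∈ I + (p), the Gröbner basis of I + (p) is {1}, and the enlarged system has no common solution — adjoining p is inconsistent.

Adjoining -\tfrac{3}{5}ab + 4b + 3 makes the ideal the whole ring: the system is inconsistent.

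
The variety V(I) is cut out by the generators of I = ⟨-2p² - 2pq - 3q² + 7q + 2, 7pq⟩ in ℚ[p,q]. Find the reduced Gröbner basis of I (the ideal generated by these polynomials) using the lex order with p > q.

G = {p² + 3/2q² - 7/2q - 1, pq, q³ - 7/3q² - ⅔q}

f_1 = -2p² - 2pq - 3q² + 7q + 2, LT = p².
f_2 = 7pq, LT = pq.

S(f_1,f_2): lcm = p²q. S = pq² + 3/2q³ - 7/2q² - q.
  leading term pq²: subtract (1/7q)·f_2 from pq² + 3/2q³ - 7/2q² - q → 3/2q³ - 7/2q² - q
  leading term q³: no divisor's leading term divides it; move 3/2q³ to the remainder.
  leading term q²: no divisor's leading term divides it; move -7/2q² to the remainder.
  leading term q: no divisor's leading term divides it; move -q to the remainder.
  remainder 3/2q³ - 7/2q² - q ≠ 0; add g_3 = 3/2q³ - 7/2q² - q to the basis.

S(f_1,g_3): leading monomials are coprime, so the S-polynomial reduces to 0 (Buchberger's first criterion).
S(f_2,g_3): lcm = pq³. S = 7/3pq² + ⅔pq.
  leading term pq²: subtract (⅓q)·f_2 from 7/3pq² + ⅔pq → ⅔pq
  leading term pq: subtract (2/21)·f_2 from ⅔pq → 0
  remainder 0.

Every S-polynomial of the final basis reduces to 0, so we have a Gröbner basis.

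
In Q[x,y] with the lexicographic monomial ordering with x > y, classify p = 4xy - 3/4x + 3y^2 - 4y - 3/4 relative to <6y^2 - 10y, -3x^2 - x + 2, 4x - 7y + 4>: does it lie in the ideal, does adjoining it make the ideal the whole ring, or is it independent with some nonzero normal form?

First compute the reduced Gröbner basis of I by Buchberger's algorithm.
f_1 = 6y^2 - 10y, LT = y^2.
f_2 = -3x^2 - x + 2, LT = x^2.
f_3 = 4x - 7y + 4, LT = x.

S(f_2,f_3): lcm = x^2. S = 7/4xy - 2/3x - 2/3.
  leading term xy: subtract (7/16y)·f_3 from 7/4xy - 2/3x - 2/3 → -2/3x + 49/16y^2 - 7/4y - 2/3
  leading term x: subtract (-1/6)·f_3 from -2/3x + 49/16y^2 - 7/4y - 2/3 → 49/16y^2 - 35/12y
  leading term y^2: subtract (49/96)·f_1 from 49/16y^2 - 35/12y → 35/16y
  leading term y: no divisor's leading term divides it; move 35/16y to the remainder.
  remainder 35/16y ≠ 0; add h_4 = 35/16y to the basis.

The other S-polynomials (S(f_1,f_2), S(f_1,f_3), S(f_1,h_4), S(f_2,h_4), S(f_3,h_4)) all reduce to 0 modulo the current basis, so we have a Gröbner basis.
Inter-reduce: drop elements whose leading term is divisible by another's, tail-reduce, and make monic.
Reduced Gröbner basis: {x + 1, y}.
Label its elements g_1 = x + 1, g_2 = y.

Reduce p = 4xy - 3/4x + 3y^2 - 4y - 3/4 modulo G:
  leading term xy: subtract (4y)·g_1 from 4xy - 3/4x + 3y^2 - 4y - 3/4 → -3/4x + 3y^2 - 8y - 3/4
  leading term x: subtract (-3/4)·g_1 from -3/4x + 3y^2 - 8y - 3/4 → 3y^2 - 8y
  leading term y^2: subtract (3y)·g_2 from 3y^2 - 8y → -8y
  leading term y: subtract (-8)·g_2 from -8y → 0
  normal form = 0.
Since the normal form is 0, p ∈ I.

4xy - 3/4x + 3y^2 - 4y - 3/4 lies in I (it reduces to 0).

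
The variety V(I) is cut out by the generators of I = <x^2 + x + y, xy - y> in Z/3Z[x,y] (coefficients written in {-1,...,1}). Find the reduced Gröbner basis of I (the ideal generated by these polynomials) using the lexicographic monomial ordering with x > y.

f_1 = x^2 + x + y, LT = x^2.
f_2 = xy - y, LT = xy.

S(f_1,f_2): lcm = x^2y. S = -xy + y^2.
  leading term xy: subtract (-1)·f_2 from -xy + y^2 → y^2 - y
  leading term y^2: no divisor's leading term divides it; move y^2 to the remainder.
  leading term y: no divisor's leading term divides it; move -y to the remainder.
  remainder y^2 - y ≠ 0; add g_3 = y^2 - y to the basis.

The other S-polynomials (S(f_1,g_3), S(f_2,g_3)) all reduce to 0 modulo the current basis, so we have a Gröbner basis.

G = {x^2 + x + y, xy - y, y^2 - y}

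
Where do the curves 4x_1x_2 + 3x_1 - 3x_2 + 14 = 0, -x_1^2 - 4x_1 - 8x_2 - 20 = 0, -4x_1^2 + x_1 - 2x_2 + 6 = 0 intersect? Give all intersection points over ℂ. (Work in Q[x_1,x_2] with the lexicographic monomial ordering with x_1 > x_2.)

{(2, -4)}

Compute a lex Gröbner basis by Buchberger's algorithm.
f_1 = 4x_1x_2 + 3x_1 - 3x_2 + 14, LT = x_1x_2.
f_2 = -x_1^2 - 4x_1 - 8x_2 - 20, LT = x_1^2.
f_3 = -4x_1^2 + x_1 - 2x_2 + 6, LT = x_1^2.

S(f_1,f_2): lcm = x_1^2x_2. S = 3/4x_1^2 - 19/4x_1x_2 + 7/2x_1 - 8x_2^2 - 20x_2.
  leading term x_1^2: subtract (-3/4)·f_2 from 3/4x_1^2 - 19/4x_1x_2 + 7/2x_1 - 8x_2^2 - 20x_2 → -19/4x_1x_2 + 1/2x_1 - 8x_2^2 - 26x_2 - 15
  leading term x_1x_2: subtract (-19/16)·f_1 from -19/4x_1x_2 + 1/2x_1 - 8x_2^2 - 26x_2 - 15 → 65/16x_1 - 8x_2^2 - 473/16x_2 + 13/8
  leading term x_1: no divisor's leading term divides it; move 65/16x_1 to the remainder.
  leading term x_2^2: no divisor's leading term divides it; move -8x_2^2 to the remainder.
  leading term x_2: no divisor's leading term divides it; move -473/16x_2 to the remainder.
  leading term 1: no divisor's leading term divides it; move 13/8 to the remainder.
  remainder 65/16x_1 - 8x_2^2 - 473/16x_2 + 13/8 ≠ 0; add h_4 = 65/16x_1 - 8x_2^2 - 473/16x_2 + 13/8 to the basis.

S(f_1,f_3): lcm = x_1^2x_2. S = 3/4x_1^2 - 1/2x_1x_2 + 7/2x_1 - 1/2x_2^2 + 3/2x_2.
  leading term x_1^2: subtract (-3/4)·f_2 from 3/4x_1^2 - 1/2x_1x_2 + 7/2x_1 - 1/2x_2^2 + 3/2x_2 → -1/2x_1x_2 + 1/2x_1 - 1/2x_2^2 - 9/2x_2 - 15
  leading term x_1x_2: subtract (-1/8)·f_1 from -1/2x_1x_2 + 1/2x_1 - 1/2x_2^2 - 9/2x_2 - 15 → 7/8x_1 - 1/2x_2^2 - 39/8x_2 - 53/4
  leading term x_1: subtract (14/65)·h_4 from 7/8x_1 - 1/2x_2^2 - 39/8x_2 - 53/4 → 159/130x_2^2 + 97/65x_2 - 68/5
  leading term x_2^2: no divisor's leading term divides it; move 159/130x_2^2 to the remainder.
  leading term x_2: no divisor's leading term divides it; move 97/65x_2 to the remainder.
  leading term 1: no divisor's leading term divides it; move -68/5 to the remainder.
  remainder 159/130x_2^2 + 97/65x_2 - 68/5 ≠ 0; add h_5 = 159/130x_2^2 + 97/65x_2 - 68/5 to the basis.

S(f_2,f_3): lcm = x_1^2. S = 17/4x_1 + 15/2x_2 + 43/2.
  leading term x_1: subtract (68/65)·h_4 from 17/4x_1 + 15/2x_2 + 43/2 → 544/65x_2^2 + 9991/260x_2 + 99/5
  leading term x_2^2: subtract (1088/159)·h_5 from 544/65x_2^2 + 9991/260x_2 + 99/5 → 17945/636x_2 + 17945/159
  leading term x_2: no divisor's leading term divides it; move 17945/636x_2 to the remainder.
  leading term 1: no divisor's leading term divides it; move 17945/159 to the remainder.
  remainder 17945/636x_2 + 17945/159 ≠ 0; add h_6 = 17945/636x_2 + 17945/159 to the basis.

The other S-polynomials (S(f_1,h_4), S(f_2,h_4), S(f_3,h_4), S(f_1,h_5), S(f_2,h_5), S(f_3,h_5), S(h_4,h_5), S(f_1,h_6), S(f_2,h_6), S(f_3,h_6), S(h_4,h_6), S(h_5,h_6)) all reduce to 0 modulo the current basis, so we have a Gröbner basis.
Inter-reduce: drop elements whose leading term is divisible by another's, tail-reduce, and make monic.
Reduced Gröbner basis: {x_1 - 2, x_2 + 4}.

From the last basis element, x_2 + 4 = 0, so x_2 takes values in {-4}. Each choice, substituted upward through the basis, yields the corresponding point(s) of the solution set.
  x_2 = -4: the earlier basis element becomes x_1 - 2 = 0, giving x_1 = 2 — point (2, -4).
Check: every point annihilates each of the original generators.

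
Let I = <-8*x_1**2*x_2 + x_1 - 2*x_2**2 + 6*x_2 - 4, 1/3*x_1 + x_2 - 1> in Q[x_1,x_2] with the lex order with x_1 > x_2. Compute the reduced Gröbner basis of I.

G = {x_1 + 3*x_2 - 3, x_2**3 - 71/36*x_2**2 + 23/24*x_2 + 1/72}

f_1 = -8*x_1**2*x_2 + x_1 - 2*x_2**2 + 6*x_2 - 4, LT = x_1**2*x_2.
f_2 = 1/3*x_1 + x_2 - 1, LT = x_1.

S(f_1,f_2): lcm = x_1**2*x_2. S = -3*x_1*x_2**2 + 3*x_1*x_2 - 1/8*x_1 + 1/4*x_2**2 - 3/4*x_2 + 1/2.
  leading term x_1*x_2**2: subtract (-9*x_2**2)·f_2 from -3*x_1*x_2**2 + 3*x_1*x_2 - 1/8*x_1 + 1/4*x_2**2 - 3/4*x_2 + 1/2 → 3*x_1*x_2 - 1/8*x_1 + 9*x_2**3 - 35/4*x_2**2 - 3/4*x_2 + 1/2
  leading term x_1*x_2: subtract (9*x_2)·f_2 from 3*x_1*x_2 - 1/8*x_1 + 9*x_2**3 - 35/4*x_2**2 - 3/4*x_2 + 1/2 → -1/8*x_1 + 9*x_2**3 - 71/4*x_2**2 + 33/4*x_2 + 1/2
  leading term x_1: subtract (-3/8)·f_2 from -1/8*x_1 + 9*x_2**3 - 71/4*x_2**2 + 33/4*x_2 + 1/2 → 9*x_2**3 - 71/4*x_2**2 + 69/8*x_2 + 1/8
  leading term x_2**3: no divisor's leading term divides it; move 9*x_2**3 to the remainder.
  leading term x_2**2: no divisor's leading term divides it; move -71/4*x_2**2 to the remainder.
  leading term x_2: no divisor's leading term divides it; move 69/8*x_2 to the remainder.
  leading term 1: no divisor's leading term divides it; move 1/8 to the remainder.
  remainder 9*x_2**3 - 71/4*x_2**2 + 69/8*x_2 + 1/8 ≠ 0; add g_3 = 9*x_2**3 - 71/4*x_2**2 + 69/8*x_2 + 1/8 to the basis.

The other S-polynomials (S(f_1,g_3), S(f_2,g_3)) all reduce to 0 modulo the current basis, so we have a Gröbner basis.
Inter-reduce: drop elements whose leading term is divisible by another's, tail-reduce, and make monic.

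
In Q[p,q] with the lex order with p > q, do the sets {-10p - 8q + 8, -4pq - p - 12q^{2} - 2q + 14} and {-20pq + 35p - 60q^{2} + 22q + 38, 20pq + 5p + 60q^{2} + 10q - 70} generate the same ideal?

For a fixed monomial order, each ideal has a unique reduced Gröbner basis; comparing bases decides equality.
Buchberger on the first generating set:
f_1 = -10p - 8q + 8, LT = p.
f_2 = -4pq - p - 12q^{2} - 2q + 14, LT = pq.

S(f_1,f_2): lcm = pq. S = -\tfrac{1}{4}p - \tfrac{11}{5}q^{2} - \tfrac{13}{10}q + \tfrac{7}{2}.
  leading term p: subtract (\tfrac{1}{40})·f_1 from -\tfrac{1}{4}p - \tfrac{11}{5}q^{2} - \tfrac{13}{10}q + \tfrac{7}{2} → -\tfrac{11}{5}q^{2} - \tfrac{11}{10}q + \tfrac{33}{10}
  leading term q^{2}: no divisor's leading term divides it; move -\tfrac{11}{5}q^{2} to the remainder.
  leading term q: no divisor's leading term divides it; move -\tfrac{11}{10}q to the remainder.
  leading term 1: no divisor's leading term divides it; move \tfrac{33}{10} to the remainder.
  remainder -\tfrac{11}{5}q^{2} - \tfrac{11}{10}q + \tfrac{33}{10} ≠ 0; add g_3 = -\tfrac{11}{5}q^{2} - \tfrac{11}{10}q + \tfrac{33}{10} to the basis.

The other S-polynomials (S(f_1,g_3), S(f_2,g_3)) all reduce to 0 modulo the current basis, so we have a Gröbner basis.
Inter-reduce: drop elements whose leading term is divisible by another's, tail-reduce, and make monic.
Reduced Gröbner basis: {p + \tfrac{4}{5}q - \tfrac{4}{5}, q^{2} + \tfrac{1}{2}q - \tfrac{3}{2}}.

Buchberger on the second generating set:
h_1 = -20pq + 35p - 60q^{2} + 22q + 38, LT = pq.
h_2 = 20pq + 5p + 60q^{2} + 10q - 70, LT = pq.

S(h_1,h_2): lcm = pq. S = -2p - \tfrac{8}{5}q + \tfrac{8}{5}.
  leading term p: no divisor's leading term divides it; move -2p to the remainder.
  leading term q: no divisor's leading term divides it; move -\tfrac{8}{5}q to the remainder.
  leading term 1: no divisor's leading term divides it; move \tfrac{8}{5} to the remainder.
  remainder -2p - \tfrac{8}{5}q + \tfrac{8}{5} ≠ 0; add k_3 = -2p - \tfrac{8}{5}q + \tfrac{8}{5} to the basis.

S(h_1,k_3): lcm = pq. S = -\tfrac{7}{4}p + \tfrac{11}{5}q^{2} - \tfrac{3}{10}q - \tfrac{19}{10}.
  leading term p: subtract (\tfrac{7}{8})·k_3 from -\tfrac{7}{4}p + \tfrac{11}{5}q^{2} - \tfrac{3}{10}q - \tfrac{19}{10} → \tfrac{11}{5}q^{2} + \tfrac{11}{10}q - \tfrac{33}{10}
  leading term q^{2}: no divisor's leading term divides it; move \tfrac{11}{5}q^{2} to the remainder.
  leading term q: no divisor's leading term divides it; move \tfrac{11}{10}q to the remainder.
  leading term 1: no divisor's leading term divides it; move -\tfrac{33}{10} to the remainder.
  remainder \tfrac{11}{5}q^{2} + \tfrac{11}{10}q - \tfrac{33}{10} ≠ 0; add k_4 = \tfrac{11}{5}q^{2} + \tfrac{11}{10}q - \tfrac{33}{10} to the basis.

The other S-polynomials (S(h_2,k_3), S(h_1,k_4), S(h_2,k_4), S(k_3,k_4)) all reduce to 0 modulo the current basis, so we have a Gröbner basis.
Inter-reduce: drop elements whose leading term is divisible by another's, tail-reduce, and make monic.
Reduced Gröbner basis: {p + \tfrac{4}{5}q - \tfrac{4}{5}, q^{2} + \tfrac{1}{2}q - \tfrac{3}{2}}.

These coincide, so the ideals are equal.

Yes, the ideals are equal.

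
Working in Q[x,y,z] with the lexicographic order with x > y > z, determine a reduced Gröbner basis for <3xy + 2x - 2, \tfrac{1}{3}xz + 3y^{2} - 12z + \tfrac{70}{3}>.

f_1 = 3xy + 2x - 2, LT = xy.
f_2 = \tfrac{1}{3}xz + 3y^{2} - 12z + \tfrac{70}{3}, LT = xz.

S(f_1,f_2): lcm = xyz. S = \tfrac{2}{3}xz - 9y^{3} + 36yz - 70y - \tfrac{2}{3}z.
  reduce S modulo (f_1, f_2):
  remainder -9y^{3} - 6y^{2} + 36yz - 70y + \tfrac{70}{3}z - \tfrac{140}{3} ≠ 0; add g_3 = -9y^{3} - 6y^{2} + 36yz - 70y + \tfrac{70}{3}z - \tfrac{140}{3} to the basis.

The other S-polynomials (S(f_1,g_3), S(f_2,g_3)) all reduce to 0 modulo the current basis, so we have a Gröbner basis.

G = {xy + \tfrac{2}{3}x - \tfrac{2}{3}, xz + 9y^{2} - 36z + 70, y^{3} + \tfrac{2}{3}y^{2} - 4yz + \tfrac{70}{9}y - \tfrac{70}{27}z + \tfrac{140}{27}}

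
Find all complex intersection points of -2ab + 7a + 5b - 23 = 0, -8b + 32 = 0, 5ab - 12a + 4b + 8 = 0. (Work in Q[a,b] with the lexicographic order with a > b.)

Compute a lex Gröbner basis by Buchberger's algorithm.
f_1 = -2ab + 7a + 5b - 23, LT = ab.
f_2 = -8b + 32, LT = b.
f_3 = 5ab - 12a + 4b + 8, LT = ab.

S(f_1,f_2): lcm = ab. S = 1/2a - 5/2b + 23/2.
  leading term a: no divisor's leading term divides it; move 1/2a to the remainder.
  leading term b: subtract (5/16)·f_2 from -5/2b + 23/2 → 3/2
  leading term 1: no divisor's leading term divides it; move 3/2 to the remainder.
  remainder 1/2a + 3/2 ≠ 0; add h_4 = 1/2a + 3/2 to the basis.

The other S-polynomials (S(f_1,f_3), S(f_2,f_3), S(f_1,h_4), S(f_2,h_4), S(f_3,h_4)) all reduce to 0 modulo the current basis, so we have a Gröbner basis.
Inter-reduce: drop elements whose leading term is divisible by another's, tail-reduce, and make monic.
Reduced Gröbner basis: {a + 3, b - 4}.

From the last basis element, b - 4 = 0, so b takes values in {4}. Each choice, substituted upward through the basis, yields the corresponding point(s) of the solution set.
  b = 4: the earlier basis element becomes a + 3 = 0, giving a = -3 — point (-3, 4).
Check: every point annihilates each of the original generators.

{(-3, 4)}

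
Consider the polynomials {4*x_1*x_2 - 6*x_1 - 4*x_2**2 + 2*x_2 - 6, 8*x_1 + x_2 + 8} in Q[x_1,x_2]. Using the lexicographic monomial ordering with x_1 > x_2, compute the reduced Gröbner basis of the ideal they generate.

Buchberger's algorithm terminates because the ascending chain of leading-term ideals stabilizes.

f_1 = 4*x_1*x_2 - 6*x_1 - 4*x_2**2 + 2*x_2 - 6, LT = x_1*x_2.
f_2 = 8*x_1 + x_2 + 8, LT = x_1.

S(f_1,f_2): lcm = x_1*x_2. S = -3/2*x_1 - 9/8*x_2**2 - 1/2*x_2 - 3/2.
  reduce S modulo (f_1, f_2):
  remainder -9/8*x_2**2 - 5/16*x_2 ≠ 0; add g_3 = -9/8*x_2**2 - 5/16*x_2 to the basis.

The other S-polynomials (S(f_1,g_3), S(f_2,g_3)) all reduce to 0 modulo the current basis, so we have a Gröbner basis.
Inter-reduce: drop elements whose leading term is divisible by another's, tail-reduce, and make monic.

G = {x_1 + 1/8*x_2 + 1, x_2**2 + 5/18*x_2}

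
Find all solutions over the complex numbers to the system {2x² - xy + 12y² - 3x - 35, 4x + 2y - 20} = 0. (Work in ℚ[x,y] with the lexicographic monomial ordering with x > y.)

{(5, 0), (233/52, 27/26)}

Compute a lex Gröbner basis by Buchberger's algorithm.
f_1 = 2x² - xy - 3x + 12y² - 35, LT = x².
f_2 = 4x + 2y - 20, LT = x.

S(f_1,f_2): lcm = x². S = -xy + 7/2x + 6y² - 35/2.
  reduce S modulo (f_1, f_2):
  remainder 13/2y² - 27/4y ≠ 0; add h_3 = 13/2y² - 27/4y to the basis.

The other S-polynomials (S(f_1,h_3), S(f_2,h_3)) all reduce to 0 modulo the current basis, so we have a Gröbner basis.
Inter-reduce: drop elements whose leading term is divisible by another's, tail-reduce, and make monic.
Reduced Gröbner basis: {x + ½y - 5, y² - 27/26y}.

The lex basis is triangular: the last element involves only y. Solving y² - 27/26y = 0 gives y ∈ {0, 27/26}; substituting each value into the earlier elements determines the remaining variables.
  y = 0: the earlier basis element becomes x - 5 = 0, giving x = 5 — point (5, 0).
  y = 27/26: the earlier basis element becomes x - 233/52 = 0, giving x = 233/52 — point (233/52, 27/26).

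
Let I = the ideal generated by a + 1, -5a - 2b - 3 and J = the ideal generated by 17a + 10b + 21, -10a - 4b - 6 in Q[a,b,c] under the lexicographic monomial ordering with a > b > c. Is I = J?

No, the ideals differ.

Two ideals are equal iff their reduced Gröbner bases coincide (the reduced basis is unique for a fixed ordering).
Buchberger on the first generating set:
f_1 = a + 1, LT = a.
f_2 = -5a - 2b - 3, LT = a.

S(f_1,f_2): lcm = a. S = -2/5b + 2/5.
  leading term b: no divisor's leading term divides it; move -2/5b to the remainder.
  leading term 1: no divisor's leading term divides it; move 2/5 to the remainder.
  remainder -2/5b + 2/5 ≠ 0; add g_3 = -2/5b + 2/5 to the basis.

The other S-polynomials (S(f_1,g_3), S(f_2,g_3)) all reduce to 0 modulo the current basis, so we have a Gröbner basis.
Inter-reduce: drop elements whose leading term is divisible by another's, tail-reduce, and make monic.
Reduced Gröbner basis: {a + 1, b - 1}.

Buchberger on the second generating set:
h_1 = 17a + 10b + 21, LT = a.
h_2 = -10a - 4b - 6, LT = a.

S(h_1,h_2): lcm = a. S = 16/85b + 54/85.
  leading term b: no divisor's leading term divides it; move 16/85b to the remainder.
  leading term 1: no divisor's leading term divides it; move 54/85 to the remainder.
  remainder 16/85b + 54/85 ≠ 0; add k_3 = 16/85b + 54/85 to the basis.

The other S-polynomials (S(h_1,k_3), S(h_2,k_3)) all reduce to 0 modulo the current basis, so we have a Gröbner basis.
Inter-reduce: drop elements whose leading term is divisible by another's, tail-reduce, and make monic.
Reduced Gröbner basis: {a - 3/4, b + 27/8}.

These differ, so the ideals are not equal.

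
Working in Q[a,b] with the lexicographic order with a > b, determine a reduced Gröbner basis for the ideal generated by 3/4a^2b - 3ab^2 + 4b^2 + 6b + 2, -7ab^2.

G = {a, b^2 + 3/2b + 1/2}

f_1 = 3/4a^2b - 3ab^2 + 4b^2 + 6b + 2, LT = a^2b.
f_2 = -7ab^2, LT = ab^2.

S(f_1,f_2): lcm = a^2b^2. S = -4ab^3 + 16/3b^3 + 8b^2 + 8/3b.
  reduce S modulo (f_1, f_2):
  remainder 16/3b^3 + 8b^2 + 8/3b ≠ 0; add g_3 = 16/3b^3 + 8b^2 + 8/3b to the basis.

S(f_1,g_3): lcm = a^2b^3. S = -3/2a^2b^2 - 1/2a^2b - 4ab^4 + 16/3b^4 + 8b^3 + 8/3b^2.
  reduce S modulo (f_1, f_2, g_3):
  remainder 8/3b^2 + 4b + 4/3 ≠ 0; add g_4 = 8/3b^2 + 4b + 4/3 to the basis.

S(f_2,g_3): lcm = ab^3. S = -3/2ab^2 - 1/2ab.
  reduce S modulo (f_1, f_2, g_3, g_4):
  remainder -1/2ab ≠ 0; add g_5 = -1/2ab to the basis.

S(f_1,g_4): lcm = a^2b^2. S = -3/2a^2b - 1/2a^2 - 4ab^3 + 16/3b^3 + 8b^2 + 8/3b.
  reduce S modulo (f_1, f_2, g_3, g_4, g_5):
  remainder -1/2a^2 ≠ 0; add g_6 = -1/2a^2 to the basis.

S(f_2,g_4): lcm = ab^2. S = -3/2ab - 1/2a.
  reduce S modulo (f_1, f_2, g_3, g_4, g_5, g_6):
  remainder -1/2a ≠ 0; add g_7 = -1/2a to the basis.

The other S-polynomials (S(g_3,g_4), S(f_1,g_5), S(f_2,g_5), S(g_3,g_5), S(g_4,g_5), S(f_1,g_6), S(f_2,g_6), S(g_3,g_6), S(g_4,g_6), S(g_5,g_6), S(f_1,g_7), S(f_2,g_7), S(g_3,g_7), S(g_4,g_7), S(g_5,g_7), S(g_6,g_7)) all reduce to 0 modulo the current basis, so we have a Gröbner basis.
Inter-reduce: drop elements whose leading term is divisible by another's, tail-reduce, and make monic.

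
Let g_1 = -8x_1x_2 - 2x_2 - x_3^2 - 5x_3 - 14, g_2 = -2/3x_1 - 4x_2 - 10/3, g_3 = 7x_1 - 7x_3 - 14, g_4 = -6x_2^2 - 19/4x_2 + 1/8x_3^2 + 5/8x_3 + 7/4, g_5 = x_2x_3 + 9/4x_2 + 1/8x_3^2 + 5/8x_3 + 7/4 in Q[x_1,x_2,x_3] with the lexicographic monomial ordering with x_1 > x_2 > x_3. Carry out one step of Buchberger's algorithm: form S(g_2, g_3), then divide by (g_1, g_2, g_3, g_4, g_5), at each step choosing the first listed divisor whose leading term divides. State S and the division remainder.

S(g_2, g_3) = 6x_2 + x_3 + 7; remainder on division = 6x_2 + x_3 + 7.

lcm(LM(g_2), LM(g_3)) = x_1.
S = (lcm/LT(g_2))·g_2 − (lcm/LT(g_3))·g_3 = 6x_2 + x_3 + 7.
Reduce S modulo (g_1, g_2, g_3, g_4, g_5) in that order:
  leading term x_2: no divisor's leading term divides it; move 6x_2 to the remainder.
  leading term x_3: no divisor's leading term divides it; move x_3 to the remainder.
  leading term 1: no divisor's leading term divides it; move 7 to the remainder.
The remainder 6x_2 + x_3 + 7 is nonzero, so it would be added as the next basis element.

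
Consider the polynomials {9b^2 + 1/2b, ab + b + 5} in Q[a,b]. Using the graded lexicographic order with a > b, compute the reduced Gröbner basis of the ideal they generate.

G = {a - 89, b + 1/18}

The reduced Gröbner basis is the canonical form of the ideal for this ordering.

f_1 = 9b^2 + 1/2b, LT = b^2.
f_2 = ab + b + 5, LT = ab.

S(f_1,f_2): lcm = ab^2. S = 1/18ab - b^2 - 5b.
  reduce S modulo (f_1, f_2):
  remainder -5b - 5/18 ≠ 0; add g_3 = -5b - 5/18 to the basis.

S(f_2,g_3): lcm = ab. S = -1/18a + b + 5.
  reduce S modulo (f_1, f_2, g_3):
  remainder -1/18a + 89/18 ≠ 0; add g_4 = -1/18a + 89/18 to the basis.

The other S-polynomials (S(f_1,g_3), S(f_1,g_4), S(f_2,g_4), S(g_3,g_4)) all reduce to 0 modulo the current basis, so we have a Gröbner basis.
Inter-reduce: drop elements whose leading term is divisible by another's, tail-reduce, and make monic.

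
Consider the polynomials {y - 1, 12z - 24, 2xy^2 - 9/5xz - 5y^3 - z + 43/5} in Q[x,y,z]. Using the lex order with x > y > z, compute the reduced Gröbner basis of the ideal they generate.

f_1 = y - 1, LT = y.
f_2 = 12z - 24, LT = z.
f_3 = 2xy^2 - 9/5xz - 5y^3 - z + 43/5, LT = xy^2.

S(f_1,f_3): lcm = xy^2. S = -xy + 9/10xz + 5/2y^3 + 1/2z - 43/10.
  leading term xy: subtract (-x)·f_1 from -xy + 9/10xz + 5/2y^3 + 1/2z - 43/10 → 9/10xz - x + 5/2y^3 + 1/2z - 43/10
  leading term xz: subtract (3/40x)·f_2 from 9/10xz - x + 5/2y^3 + 1/2z - 43/10 → 4/5x + 5/2y^3 + 1/2z - 43/10
  leading term x: no divisor's leading term divides it; move 4/5x to the remainder.
  leading term y^3: subtract (5/2y^2)·f_1 from 5/2y^3 + 1/2z - 43/10 → 5/2y^2 + 1/2z - 43/10
  leading term y^2: subtract (5/2y)·f_1 from 5/2y^2 + 1/2z - 43/10 → 5/2y + 1/2z - 43/10
  leading term y: subtract (5/2)·f_1 from 5/2y + 1/2z - 43/10 → 1/2z - 9/5
  leading term z: subtract (1/24)·f_2 from 1/2z - 9/5 → -4/5
  leading term 1: no divisor's leading term divides it; move -4/5 to the remainder.
  remainder 4/5x - 4/5 ≠ 0; add g_4 = 4/5x - 4/5 to the basis.

The other S-polynomials (S(f_1,f_2), S(f_2,f_3), S(f_1,g_4), S(f_2,g_4), S(f_3,g_4)) all reduce to 0 modulo the current basis, so we have a Gröbner basis.
Inter-reduce: drop elements whose leading term is divisible by another's, tail-reduce, and make monic.

G = {x - 1, y - 1, z - 2}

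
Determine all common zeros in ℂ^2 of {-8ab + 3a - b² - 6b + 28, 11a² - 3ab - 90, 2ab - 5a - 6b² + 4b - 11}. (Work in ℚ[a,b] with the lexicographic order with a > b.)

Compute a lex Gröbner basis by Buchberger's algorithm.
f_1 = -8ab + 3a - b² - 6b + 28, LT = ab.
f_2 = 11a² - 3ab - 90, LT = a².
f_3 = 2ab - 5a - 6b² + 4b - 11, LT = ab.

S(f_1,f_2): lcm = a²b. S = -⅜a² + 35/88ab² + ¾ab - 7/2a + 90/11b.
  leading term a²: subtract (-3/88)·f_2 from -⅜a² + 35/88ab² + ¾ab - 7/2a + 90/11b → 35/88ab² + 57/88ab - 7/2a + 90/11b - 135/44
  leading term ab²: subtract (-35/704b)·f_1 from 35/88ab² + 57/88ab - 7/2a + 90/11b - 135/44 → 51/64ab - 7/2a - 35/704b³ - 105/352b² + 1685/176b - 135/44
  leading term ab: subtract (-51/512)·f_1 from 51/64ab - 7/2a - 35/704b³ - 105/352b² + 1685/176b - 135/44 → -1639/512a - 35/704b³ - 2241/5632b² + 25277/2816b - 393/1408
  leading term a: no divisor's leading term divides it; move -1639/512a to the remainder.
  leading term b³: no divisor's leading term divides it; move -35/704b³ to the remainder.
  leading term b²: no divisor's leading term divides it; move -2241/5632b² to the remainder.
  leading term b: no divisor's leading term divides it; move 25277/2816b to the remainder.
  leading term 1: no divisor's leading term divides it; move -393/1408 to the remainder.
  remainder -1639/512a - 35/704b³ - 2241/5632b² + 25277/2816b - 393/1408 ≠ 0; add h_4 = -1639/512a - 35/704b³ - 2241/5632b² + 25277/2816b - 393/1408 to the basis.

S(f_1,f_3): lcm = ab. S = 17/8a + 25/8b² - 5/4b + 2.
  leading term a: subtract (-1088/1639)·h_4 from 17/8a + 25/8b² - 5/4b + 2 → -595/18029b³ + 103157/36058b² + 84891/18029b + 65435/36058
  leading term b³: no divisor's leading term divides it; move -595/18029b³ to the remainder.
  leading term b²: no divisor's leading term divides it; move 103157/36058b² to the remainder.
  leading term b: no divisor's leading term divides it; move 84891/18029b to the remainder.
  leading term 1: no divisor's leading term divides it; move 65435/36058 to the remainder.
  remainder -595/18029b³ + 103157/36058b² + 84891/18029b + 65435/36058 ≠ 0; add h_5 = -595/18029b³ + 103157/36058b² + 84891/18029b + 65435/36058 to the basis.

S(f_2,f_3): lcm = a²b. S = 5/2a² + 30/11ab² - 2ab + 11/2a - 90/11b.
  leading term a²: subtract (5/22)·f_2 from 5/2a² + 30/11ab² - 2ab + 11/2a - 90/11b → 30/11ab² - 29/22ab + 11/2a - 90/11b + 225/11
  leading term ab²: subtract (-15/44b)·f_1 from 30/11ab² - 29/22ab + 11/2a - 90/11b + 225/11 → -13/44ab + 11/2a - 15/44b³ - 45/22b² + 15/11b + 225/11
  leading term ab: subtract (13/352)·f_1 from -13/44ab + 11/2a - 15/44b³ - 45/22b² + 15/11b + 225/11 → 1897/352a - 15/44b³ - 707/352b² + 279/176b + 1709/88
  leading term a: subtract (-30352/18029)·h_4 from 1897/352a - 15/44b³ - 707/352b² + 279/176b + 1709/88 → -168415/396638b³ - 1062355/396638b² + 3311285/198319b + 3758255/198319
  leading term b³: subtract (33683/2618)·h_5 from -168415/396638b³ - 1062355/396638b² + 3311285/198319b + 3758255/198319 → -206749/5236b² - 114887/2618b - 23025/5236
  leading term b²: no divisor's leading term divides it; move -206749/5236b² to the remainder.
  leading term b: no divisor's leading term divides it; move -114887/2618b to the remainder.
  leading term 1: no divisor's leading term divides it; move -23025/5236 to the remainder.
  remainder -206749/5236b² - 114887/2618b - 23025/5236 ≠ 0; add h_6 = -206749/5236b² - 114887/2618b - 23025/5236 to the basis.

S(f_1,h_4): lcm = ab. S = -⅜a - 280/18029b⁴ - 2241/18029b³ + 422461/144232b² + 47799/72116b - 7/2.
  leading term a: subtract (192/1639)·h_4 from -⅜a - 280/18029b⁴ - 2241/18029b³ + 422461/144232b² + 47799/72116b - 7/2 → -280/18029b⁴ - 2136/18029b³ + 53648/18029b² - 7008/18029b - 62512/18029
  leading term b⁴: subtract (8/17b)·h_5 from -280/18029b⁴ - 2136/18029b³ + 53648/18029b² - 7008/18029b - 62512/18029 → -448940/306493b³ + 232888/306493b² - 380876/306493b - 62512/18029
  leading term b³: subtract (89788/2023)·h_5 from -448940/306493b³ + 232888/306493b² - 380876/306493b - 62512/18029 → -255334/2023b² - 425288/2023b - 169954/2023
  leading term b²: subtract (11234696/3514733)·h_6 from -255334/2023b² - 425288/2023b - 169954/2023 → -14463052/206749b - 14463052/206749
  leading term b: no divisor's leading term divides it; move -14463052/206749b to the remainder.
  leading term 1: no divisor's leading term divides it; move -14463052/206749 to the remainder.
  remainder -14463052/206749b - 14463052/206749 ≠ 0; add h_7 = -14463052/206749b - 14463052/206749 to the basis.

The other S-polynomials (S(f_2,h_4), S(f_3,h_4), S(f_1,h_5), S(f_2,h_5), S(f_3,h_5), S(h_4,h_5), S(f_1,h_6), S(f_2,h_6), S(f_3,h_6), S(h_4,h_6), S(h_5,h_6), S(f_1,h_7), S(f_2,h_7), S(f_3,h_7), S(h_4,h_7), S(h_5,h_7), S(h_6,h_7)) all reduce to 0 modulo the current basis, so we have a Gröbner basis.
Inter-reduce: drop elements whose leading term is divisible by another's, tail-reduce, and make monic.
Reduced Gröbner basis: {a + 3, b + 1}.

The lex basis is triangular: the last element involves only b. Solving b + 1 = 0 gives b ∈ {-1}; substituting each value into the earlier elements determines the remaining variables.
  b = -1: the earlier basis element becomes a + 3 = 0, giving a = -3 — point (-3, -1).

{(-3, -1)}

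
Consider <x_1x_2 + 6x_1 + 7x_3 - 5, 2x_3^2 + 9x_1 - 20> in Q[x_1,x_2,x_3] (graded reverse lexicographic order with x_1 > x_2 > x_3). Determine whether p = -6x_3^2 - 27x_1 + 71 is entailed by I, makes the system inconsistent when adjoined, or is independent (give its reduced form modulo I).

Adjoining -6x_3^2 - 27x_1 + 71 makes the ideal the whole ring: the system is inconsistent.

First compute the reduced Gröbner basis of I by Buchberger's algorithm.
f_1 = x_1x_2 + 6x_1 + 7x_3 - 5, LT = x_1x_2.
f_2 = 2x_3^2 + 9x_1 - 20, LT = x_3^2.

The S-polynomials (S(f_1,f_2)) all reduce to 0 modulo the current basis, so we have a Gröbner basis.
Inter-reduce: drop elements whose leading term is divisible by another's, tail-reduce, and make monic.
Reduced Gröbner basis: {x_1x_2 + 6x_1 + 7x_3 - 5, x_3^2 + 9/2x_1 - 10}.
Label its elements g_1 = x_1x_2 + 6x_1 + 7x_3 - 5, g_2 = x_3^2 + 9/2x_1 - 10.

Reduce p = -6x_3^2 - 27x_1 + 71 modulo G:
  leading term x_3^2: subtract (-6)·g_2 from -6x_3^2 - 27x_1 + 71 → 11
  leading term 1: no divisor's leading term divides it; move 11 to the remainder.
  normal form = 11.
The normal form is nonzero, so p ∉ I. Since p minus its normal form lies in I, I + (p) = I + (r) where r = 11; decide whether this ideal is the whole ring.
Here r = 11 is a nonzero constant, hence a unit: 1 ∈ I + (p), the Gröbner basis of I + (p) is {1}, and the enlarged system has no common solution — adjoining p is inconsistent.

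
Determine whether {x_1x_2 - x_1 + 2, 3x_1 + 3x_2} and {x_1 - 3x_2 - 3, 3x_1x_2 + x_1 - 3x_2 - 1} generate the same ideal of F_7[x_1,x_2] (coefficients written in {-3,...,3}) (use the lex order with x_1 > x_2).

No, the ideals differ.

For a fixed monomial order, each ideal has a unique reduced Gröbner basis; comparing bases decides equality.
Buchberger on the first generating set:
f_1 = x_1x_2 - x_1 + 2, LT = x_1x_2.
f_2 = 3x_1 + 3x_2, LT = x_1.

S(f_1,f_2): lcm = x_1x_2. S = -x_1 - x_2^{2} + 2.
  reduce S modulo (f_1, f_2):
  remainder -x_2^{2} + x_2 + 2 ≠ 0; add g_3 = -x_2^{2} + x_2 + 2 to the basis.

The other S-polynomials (S(f_1,g_3), S(f_2,g_3)) all reduce to 0 modulo the current basis, so we have a Gröbner basis.
Inter-reduce: drop elements whose leading term is divisible by another's, tail-reduce, and make monic.
Reduced Gröbner basis: {x_1 + x_2, x_2^{2} - x_2 - 2}.

Buchberger on the second generating set:
h_1 = x_1 - 3x_2 - 3, LT = x_1.
h_2 = 3x_1x_2 + x_1 - 3x_2 - 1, LT = x_1x_2.

S(h_1,h_2): lcm = x_1x_2. S = 2x_1 - 3x_2^{2} - 2x_2 - 2.
  reduce S modulo (h_1, h_2):
  remainder -3x_2^{2} - 3x_2 - 3 ≠ 0; add k_3 = -3x_2^{2} - 3x_2 - 3 to the basis.

The other S-polynomials (S(h_1,k_3), S(h_2,k_3)) all reduce to 0 modulo the current basis, so we have a Gröbner basis.
Inter-reduce: drop elements whose leading term is divisible by another's, tail-reduce, and make monic.
Reduced Gröbner basis: {x_1 - 3x_2 - 3, x_2^{2} + x_2 + 1}.

The bases are distinct; the ideals are different.
The choice of monomial ordering does not affect the verdict — as long as both bases are computed under the same ordering, their equality decides ideal equality.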